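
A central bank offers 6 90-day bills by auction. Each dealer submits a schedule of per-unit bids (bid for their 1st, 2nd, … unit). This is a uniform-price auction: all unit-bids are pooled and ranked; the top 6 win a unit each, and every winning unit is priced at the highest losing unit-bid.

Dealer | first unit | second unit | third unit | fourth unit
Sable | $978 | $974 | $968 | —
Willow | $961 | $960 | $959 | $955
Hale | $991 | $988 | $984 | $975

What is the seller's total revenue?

Merging the schedules and taking the best 6: 991 (Hale-1), 988 (Hale-2), 984 (Hale-3), 978 (Sable-1), 975 (Hale-4), 974 (Sable-2)
Highest rejected unit-bid = $968.
Allocation: Hale 4, Sable 2. Every unit priced at $968.
Revenue = 6 × 968 = $5,808.

Total revenue: $5,808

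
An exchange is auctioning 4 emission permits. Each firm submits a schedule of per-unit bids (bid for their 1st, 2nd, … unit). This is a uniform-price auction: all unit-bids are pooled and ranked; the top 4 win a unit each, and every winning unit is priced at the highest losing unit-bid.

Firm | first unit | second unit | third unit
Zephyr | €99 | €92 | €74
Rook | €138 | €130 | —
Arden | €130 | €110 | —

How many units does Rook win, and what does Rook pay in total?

Pooled unit-bids ranked (top 4): 138 (Rook-1), 130 (Rook-2), 130 (Arden-1), 110 (Arden-2)
First bid not allocated: €99.
Rook wins 2 unit(s) at €99 each.

Rook: 2 units, pays €198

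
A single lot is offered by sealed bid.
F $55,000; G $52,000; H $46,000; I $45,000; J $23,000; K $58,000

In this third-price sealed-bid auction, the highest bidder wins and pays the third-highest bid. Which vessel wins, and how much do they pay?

Rule: the highest bidder wins and pays the third-highest bid.
Bids ranked: 58,000 (K) > 55,000 (F) > 52,000 (G) > 46,000 (H) > 45,000 (I) > 23,000 (J)
K is highest; pays the third-highest bid, $52,000.

K pays $52,000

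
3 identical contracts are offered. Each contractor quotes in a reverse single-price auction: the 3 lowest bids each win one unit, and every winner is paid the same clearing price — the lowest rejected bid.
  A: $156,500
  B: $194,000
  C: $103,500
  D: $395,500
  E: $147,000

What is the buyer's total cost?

Sorting: 103,500 (C), 147,000 (E), 156,500 (A), 194,000 (B), 395,500 (D)
Lowest 3: C, E, A.
Clearing price = lowest rejected bid = $194,000.
Total cost = 3 × $194,000 = $582,000.

Total cost: $582,000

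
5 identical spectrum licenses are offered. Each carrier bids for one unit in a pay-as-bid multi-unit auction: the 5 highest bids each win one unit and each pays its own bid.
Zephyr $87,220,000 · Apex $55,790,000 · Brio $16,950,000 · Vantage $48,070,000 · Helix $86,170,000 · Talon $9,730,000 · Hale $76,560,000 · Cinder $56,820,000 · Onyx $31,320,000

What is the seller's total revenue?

Total revenue: $362,560,000

Ordering the bids: 87,220,000 (Zephyr), 86,170,000 (Helix), 76,560,000 (Hale), 56,820,000 (Cinder), 55,790,000 (Apex), 48,070,000 (Vantage), 31,320,000 (Onyx), …
The 5 highest are Zephyr, Helix, Hale, Cinder, Apex.
Total revenue = 87,220,000 + 86,170,000 + 76,560,000 + 56,820,000 + 55,790,000 = $362,560,000.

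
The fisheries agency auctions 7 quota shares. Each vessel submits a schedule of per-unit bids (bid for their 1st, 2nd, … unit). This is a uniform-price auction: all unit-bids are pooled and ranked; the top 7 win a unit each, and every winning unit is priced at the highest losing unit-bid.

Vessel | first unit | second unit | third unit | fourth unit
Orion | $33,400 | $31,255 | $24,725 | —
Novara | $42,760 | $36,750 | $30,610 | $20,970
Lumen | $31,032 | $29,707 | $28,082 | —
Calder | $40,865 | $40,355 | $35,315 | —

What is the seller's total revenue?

Merging the schedules and taking the best 7: 42,760 (Novara-1), 40,865 (Calder-1), 40,355 (Calder-2), 36,750 (Novara-2), 35,315 (Calder-3), 33,400 (Orion-1), 31,255 (Orion-2)
Highest rejected unit-bid = $31,032.
Allocation: Calder 3, Novara 2, Orion 2. Every unit priced at $31,032.
Revenue = 7 × 31,032 = $217,224.

Total revenue: $217,224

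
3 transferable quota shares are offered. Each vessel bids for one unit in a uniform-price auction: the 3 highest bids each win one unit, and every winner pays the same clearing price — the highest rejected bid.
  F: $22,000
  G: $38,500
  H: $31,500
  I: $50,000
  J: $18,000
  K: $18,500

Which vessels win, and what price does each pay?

Ordering the bids: 50,000 (I), 38,500 (G), 31,500 (H), 22,000 (F), 18,500 (K), …
The 3 highest are I, G, H.
First losing bid is F's $22,000, which sets the uniform price.

I, G, H; each pays $22,000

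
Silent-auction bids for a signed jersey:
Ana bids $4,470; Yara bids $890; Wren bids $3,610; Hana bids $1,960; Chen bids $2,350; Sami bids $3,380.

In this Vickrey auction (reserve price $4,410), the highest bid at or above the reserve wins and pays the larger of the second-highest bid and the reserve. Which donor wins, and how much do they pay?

Ana pays $4,410

Bids ranked: 4,470 (Ana) > 3,610 (Wren) > 3,380 (Sami) > 2,350 (Chen) > 1,960 (Hana) > 890 (Yara)
Highest eligible bid: Ana at $4,470.
max(second-highest $3,610, reserve $4,410) = $4,410.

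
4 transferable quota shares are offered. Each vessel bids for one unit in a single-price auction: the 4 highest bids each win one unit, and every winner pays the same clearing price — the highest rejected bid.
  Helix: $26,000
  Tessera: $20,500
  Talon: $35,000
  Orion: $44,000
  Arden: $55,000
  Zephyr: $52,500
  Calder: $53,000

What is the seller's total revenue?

Ordering the bids: 55,000 (Arden), 53,000 (Calder), 52,500 (Zephyr), 44,000 (Orion), 35,000 (Talon), 26,000 (Helix), …
Winners (4 units): Arden, Calder, Zephyr, Orion.
Clearing price = highest rejected bid = $35,000.
Total revenue = 4 × $35,000 = $140,000.

Total revenue: $140,000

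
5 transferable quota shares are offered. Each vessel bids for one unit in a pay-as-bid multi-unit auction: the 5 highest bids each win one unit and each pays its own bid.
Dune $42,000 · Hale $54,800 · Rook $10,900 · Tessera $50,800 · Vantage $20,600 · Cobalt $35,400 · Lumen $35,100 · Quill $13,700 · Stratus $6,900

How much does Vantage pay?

Vantage pays $0

Bids ranked high→low: 54,800 (Hale), 50,800 (Tessera), 42,000 (Dune), 35,400 (Cobalt), 35,100 (Lumen), 20,600 (Vantage), 13,700 (Quill), …
The 5 highest are Hale, Tessera, Dune, Cobalt, Lumen.
Vantage does not win → $0.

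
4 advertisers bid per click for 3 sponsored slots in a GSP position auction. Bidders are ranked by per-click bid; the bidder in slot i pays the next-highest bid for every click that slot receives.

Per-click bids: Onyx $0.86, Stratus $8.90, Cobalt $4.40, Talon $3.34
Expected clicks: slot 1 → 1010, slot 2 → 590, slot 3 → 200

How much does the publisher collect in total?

Sorting advertisers: $8.90 (Stratus) > $4.40 (Cobalt) > $3.34 (Talon) > $0.86 (Onyx)
Slot 1: Stratus pays $4.40 × 1010 = $4444.00
Slot 2: Cobalt pays $3.34 × 590 = $1970.60
Slot 3: Talon pays $0.86 × 200 = $172.00
Total = $6586.60

Total revenue: $6586.60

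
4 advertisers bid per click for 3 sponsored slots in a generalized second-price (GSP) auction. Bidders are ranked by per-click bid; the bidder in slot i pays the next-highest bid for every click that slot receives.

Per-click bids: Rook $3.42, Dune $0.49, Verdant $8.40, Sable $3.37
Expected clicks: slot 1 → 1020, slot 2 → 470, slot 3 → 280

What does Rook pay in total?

Rook pays $1583.90

Ranked by bid: $8.40 (Verdant) > $3.42 (Rook) > $3.37 (Sable) > $0.49 (Dune)
Rook holds slot 2 → pays next bid $3.37 × 470 clicks = $1583.90.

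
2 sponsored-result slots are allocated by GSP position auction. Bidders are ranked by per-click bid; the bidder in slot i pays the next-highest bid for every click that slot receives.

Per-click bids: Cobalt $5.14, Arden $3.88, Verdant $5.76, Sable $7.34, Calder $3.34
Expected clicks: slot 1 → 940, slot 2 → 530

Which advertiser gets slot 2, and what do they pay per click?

Sorting advertisers: $7.34 (Sable) > $5.76 (Verdant) > $5.14 (Cobalt) > …
Slot 2 goes to the second-ranked bidder, Verdant, who pays the next bid down: $5.14/click.

Verdant; $5.14 per click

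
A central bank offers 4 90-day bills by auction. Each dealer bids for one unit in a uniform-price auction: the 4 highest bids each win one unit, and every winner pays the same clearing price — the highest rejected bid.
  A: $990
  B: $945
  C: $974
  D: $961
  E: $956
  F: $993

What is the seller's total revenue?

Total revenue: $3,824

Bids ranked high→low: 993 (F), 990 (A), 974 (C), 961 (D), 956 (E), 945 (B)
Top 4: F, A, C, D.
Highest unsuccessful bid: $956 → clearing price.
Total revenue = 4 × $956 = $3,824.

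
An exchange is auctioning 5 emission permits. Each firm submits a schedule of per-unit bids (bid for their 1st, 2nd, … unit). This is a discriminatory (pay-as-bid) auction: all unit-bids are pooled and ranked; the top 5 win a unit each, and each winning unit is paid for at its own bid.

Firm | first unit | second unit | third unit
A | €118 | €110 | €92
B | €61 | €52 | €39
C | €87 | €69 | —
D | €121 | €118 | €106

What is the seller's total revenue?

Total revenue: €573

Merging the schedules and taking the best 5: 121 (D-1), 118 (A-1), 118 (D-2), 110 (A-2), 106 (D-3)
Next rejected bid: €92 (not a price — pay-as-bid).
Each winning unit pays its own bid.
Revenue = 121 + 118 + 118 + 110 + 106 = €573.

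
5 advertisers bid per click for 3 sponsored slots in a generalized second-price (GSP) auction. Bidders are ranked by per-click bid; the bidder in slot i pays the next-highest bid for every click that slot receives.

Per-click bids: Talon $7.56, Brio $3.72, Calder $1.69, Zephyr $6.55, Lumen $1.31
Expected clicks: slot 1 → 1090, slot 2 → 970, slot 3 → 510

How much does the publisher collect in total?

Sorting advertisers: $7.56 (Talon) > $6.55 (Zephyr) > $3.72 (Brio) > $1.69 (Calder) > …
Slot 1: Talon pays $6.55 × 1090 = $7139.50
Slot 2: Zephyr pays $3.72 × 970 = $3608.40
Slot 3: Brio pays $1.69 × 510 = $861.90
Total = $11609.80

Total revenue: $11609.80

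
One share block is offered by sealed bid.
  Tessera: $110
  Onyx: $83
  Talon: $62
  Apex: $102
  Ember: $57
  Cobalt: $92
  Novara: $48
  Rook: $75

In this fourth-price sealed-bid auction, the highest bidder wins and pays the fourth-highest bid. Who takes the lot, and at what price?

Tessera pays $83

Bids ranked: 110 (Tessera) > 102 (Apex) > 92 (Cobalt) > 83 (Onyx) > 75 (Rook) > 62 (Talon) > …
Tessera wins; payment is bid #4 in the ranking = $83.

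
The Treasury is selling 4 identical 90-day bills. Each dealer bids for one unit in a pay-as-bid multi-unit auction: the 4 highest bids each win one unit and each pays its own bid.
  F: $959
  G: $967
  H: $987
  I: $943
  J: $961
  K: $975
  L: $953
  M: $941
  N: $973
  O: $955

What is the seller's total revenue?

Bids ranked high→low: 987 (H), 975 (K), 973 (N), 967 (G), 961 (J), 959 (F), …
Winners (4 units): H, K, N, G.
Total revenue = 987 + 975 + 973 + 967 = $3,902.

Total revenue: $3,902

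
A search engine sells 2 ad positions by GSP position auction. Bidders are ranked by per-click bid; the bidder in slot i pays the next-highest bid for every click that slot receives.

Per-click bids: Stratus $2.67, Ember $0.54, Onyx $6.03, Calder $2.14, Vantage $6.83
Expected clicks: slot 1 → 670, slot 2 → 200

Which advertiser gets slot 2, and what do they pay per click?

Sorting advertisers: $6.83 (Vantage) > $6.03 (Onyx) > $2.67 (Stratus) > …
Slot 2 goes to the second-ranked bidder, Onyx, who pays the next bid down: $2.67/click.

Onyx; $2.67 per click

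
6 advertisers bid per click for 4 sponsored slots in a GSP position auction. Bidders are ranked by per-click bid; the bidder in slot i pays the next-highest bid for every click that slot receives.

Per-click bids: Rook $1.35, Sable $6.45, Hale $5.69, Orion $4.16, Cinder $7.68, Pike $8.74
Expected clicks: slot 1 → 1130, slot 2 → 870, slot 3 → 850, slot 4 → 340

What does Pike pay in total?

Pike pays $8678.40

Ranked by bid: $8.74 (Pike) > $7.68 (Cinder) > $6.45 (Sable) > $5.69 (Hale) > $4.16 (Orion) > …
Pike holds slot 1 → pays next bid $7.68 × 1130 clicks = $8678.40.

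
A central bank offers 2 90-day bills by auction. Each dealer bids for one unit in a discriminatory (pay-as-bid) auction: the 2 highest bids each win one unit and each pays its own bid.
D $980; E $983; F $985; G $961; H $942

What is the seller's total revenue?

Bids ranked high→low: 985 (F), 983 (E), 980 (D), 961 (G), …
The 2 highest are F, E.
Total revenue = 985 + 983 = $1,968.

Total revenue: $1,968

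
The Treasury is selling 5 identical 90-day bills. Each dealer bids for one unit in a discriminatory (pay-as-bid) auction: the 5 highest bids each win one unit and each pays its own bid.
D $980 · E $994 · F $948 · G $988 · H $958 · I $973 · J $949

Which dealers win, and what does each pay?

E $994, G $988, D $980, I $973, H $958

Sorting: 994 (E), 988 (G), 980 (D), 973 (I), 958 (H), 949 (J), 948 (F)
Winners (5 units): E, G, D, I, H.
Each winner pays its own bid: E $994, G $988, D $980, I $973, H $958.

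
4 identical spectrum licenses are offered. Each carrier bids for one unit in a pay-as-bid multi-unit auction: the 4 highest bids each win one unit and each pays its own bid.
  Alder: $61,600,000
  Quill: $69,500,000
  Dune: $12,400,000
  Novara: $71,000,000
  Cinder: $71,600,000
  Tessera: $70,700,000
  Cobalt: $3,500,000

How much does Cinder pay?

Sorting: 71,600,000 (Cinder), 71,000,000 (Novara), 70,700,000 (Tessera), 69,500,000 (Quill), 61,600,000 (Alder), 12,400,000 (Dune), …
Top 4: Cinder, Novara, Tessera, Quill.
Cinder wins → own bid $71,600,000.

Cinder pays $71,600,000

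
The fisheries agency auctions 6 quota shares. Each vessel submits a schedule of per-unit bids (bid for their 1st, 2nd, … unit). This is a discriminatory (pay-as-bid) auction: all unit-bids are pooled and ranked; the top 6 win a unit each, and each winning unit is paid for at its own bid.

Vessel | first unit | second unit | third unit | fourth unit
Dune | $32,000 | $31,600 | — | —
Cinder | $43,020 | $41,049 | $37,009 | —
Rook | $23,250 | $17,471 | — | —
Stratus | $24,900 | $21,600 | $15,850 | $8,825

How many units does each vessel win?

All unit-bids, highest first — top 6: 43,020 (Cinder-1), 41,049 (Cinder-2), 37,009 (Cinder-3), 32,000 (Dune-1), 31,600 (Dune-2), 24,900 (Stratus-1)
Next rejected bid: $23,250 (not a price — pay-as-bid).
Allocation: Cinder 3, Dune 2, Stratus 1.

Cinder 3, Dune 2, Stratus 1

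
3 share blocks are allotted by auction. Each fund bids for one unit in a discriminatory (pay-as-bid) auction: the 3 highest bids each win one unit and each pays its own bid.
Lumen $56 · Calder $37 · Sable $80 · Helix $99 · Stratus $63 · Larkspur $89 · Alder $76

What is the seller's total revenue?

Sorting: 99 (Helix), 89 (Larkspur), 80 (Sable), 76 (Alder), 63 (Stratus), …
The 3 highest are Helix, Larkspur, Sable.
Total revenue = 99 + 89 + 80 = $268.

Total revenue: $268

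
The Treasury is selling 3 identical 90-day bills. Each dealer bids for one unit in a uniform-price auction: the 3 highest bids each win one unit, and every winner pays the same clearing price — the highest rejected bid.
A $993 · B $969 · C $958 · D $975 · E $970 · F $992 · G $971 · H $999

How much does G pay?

Bids ranked high→low: 999 (H), 993 (A), 992 (F), 975 (D), 971 (G), …
Top 3: H, A, F.
First losing bid is D's $975, which sets the uniform price.
G does not win → pays $0.

G pays $0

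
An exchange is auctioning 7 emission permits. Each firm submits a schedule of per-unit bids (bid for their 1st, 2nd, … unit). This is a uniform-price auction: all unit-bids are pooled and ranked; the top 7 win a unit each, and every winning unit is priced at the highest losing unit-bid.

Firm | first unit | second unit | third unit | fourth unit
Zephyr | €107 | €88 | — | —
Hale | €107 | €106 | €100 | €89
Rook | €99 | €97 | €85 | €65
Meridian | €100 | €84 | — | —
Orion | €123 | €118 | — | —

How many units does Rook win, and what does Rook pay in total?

All unit-bids, highest first — top 7: 123 (Orion-1), 118 (Orion-2), 107 (Zephyr-1), 107 (Hale-1), 106 (Hale-2), 100 (Hale-3), 100 (Meridian-1)
First bid not allocated: €99.
Rook wins 0 unit(s) at €99 each.

Rook: 0 units, pays €0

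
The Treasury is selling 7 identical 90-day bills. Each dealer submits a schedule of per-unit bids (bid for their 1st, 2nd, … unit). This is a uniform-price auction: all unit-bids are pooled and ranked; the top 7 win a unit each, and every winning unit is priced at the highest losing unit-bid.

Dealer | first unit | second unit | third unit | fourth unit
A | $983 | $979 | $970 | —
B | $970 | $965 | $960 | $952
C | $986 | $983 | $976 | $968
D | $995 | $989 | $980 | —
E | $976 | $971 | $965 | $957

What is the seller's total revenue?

All unit-bids, highest first — top 7: 995 (D-1), 989 (D-2), 986 (C-1), 983 (A-1), 983 (C-2), 980 (D-3), 979 (A-2)
The (k+1)-th unit-bid is $976.
Allocation: A 2, C 2, D 3. Every unit priced at $976.
Revenue = 7 × 976 = $6,832.

Total revenue: $6,832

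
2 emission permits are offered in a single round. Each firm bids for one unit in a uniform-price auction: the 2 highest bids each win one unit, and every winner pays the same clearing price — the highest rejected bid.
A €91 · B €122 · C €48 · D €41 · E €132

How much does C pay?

Sorting: 132 (E), 122 (B), 91 (A), 48 (C), …
Top 2: E, B.
Highest unsuccessful bid: €91 → clearing price.
C does not win → pays €0.

C pays €0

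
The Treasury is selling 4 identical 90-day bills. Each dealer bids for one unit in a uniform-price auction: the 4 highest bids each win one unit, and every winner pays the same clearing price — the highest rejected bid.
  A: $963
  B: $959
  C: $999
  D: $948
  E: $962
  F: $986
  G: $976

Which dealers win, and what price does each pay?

Sorting: 999 (C), 986 (F), 976 (G), 963 (A), 962 (E), 959 (B), …
The 4 highest are C, F, G, A.
Clearing price = highest rejected bid = $962.

C, F, G, A; each pays $962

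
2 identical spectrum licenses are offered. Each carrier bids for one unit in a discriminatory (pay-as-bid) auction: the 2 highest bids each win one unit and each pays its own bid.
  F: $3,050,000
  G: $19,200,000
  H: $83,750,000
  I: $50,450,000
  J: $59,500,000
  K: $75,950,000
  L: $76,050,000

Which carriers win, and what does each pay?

H $83,750,000, L $76,050,000

Ordering the bids: 83,750,000 (H), 76,050,000 (L), 75,950,000 (K), 59,500,000 (J), …
The 2 highest are H, L.
Each winner pays its own bid: H $83,750,000, L $76,050,000.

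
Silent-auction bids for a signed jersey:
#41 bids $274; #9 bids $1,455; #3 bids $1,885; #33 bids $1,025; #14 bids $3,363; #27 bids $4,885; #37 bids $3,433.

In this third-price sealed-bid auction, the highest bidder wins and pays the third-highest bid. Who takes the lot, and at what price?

Sorting bids: 4,885 (#27) > 3,433 (#37) > 3,363 (#14) > 1,885 (#3) > 1,455 (#9) > 1,025 (#33) > …
#27 wins; payment is bid #3 in the ranking = $3,363.

#27 pays $3,363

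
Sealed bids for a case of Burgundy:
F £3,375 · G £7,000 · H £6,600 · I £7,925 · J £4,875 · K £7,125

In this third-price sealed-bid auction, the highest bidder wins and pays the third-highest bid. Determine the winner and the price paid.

Sorting bids: 7,925 (I) > 7,125 (K) > 7,000 (G) > 6,600 (H) > 4,875 (J) > 3,375 (F)
I is highest; pays the third-highest bid, £7,000.

I pays £7,000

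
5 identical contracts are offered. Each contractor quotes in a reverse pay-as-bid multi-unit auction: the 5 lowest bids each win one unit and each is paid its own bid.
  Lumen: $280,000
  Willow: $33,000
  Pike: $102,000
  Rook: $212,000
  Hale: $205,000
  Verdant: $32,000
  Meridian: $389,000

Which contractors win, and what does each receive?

Verdant $32,000, Willow $33,000, Pike $102,000, Hale $205,000, Rook $212,000

Sorting: 32,000 (Verdant), 33,000 (Willow), 102,000 (Pike), 205,000 (Hale), 212,000 (Rook), 280,000 (Lumen), 389,000 (Meridian)
The 5 lowest are Verdant, Willow, Pike, Hale, Rook.
Each winner is paid its own bid: Verdant $32,000, Willow $33,000, Pike $102,000, Hale $205,000, Rook $212,000.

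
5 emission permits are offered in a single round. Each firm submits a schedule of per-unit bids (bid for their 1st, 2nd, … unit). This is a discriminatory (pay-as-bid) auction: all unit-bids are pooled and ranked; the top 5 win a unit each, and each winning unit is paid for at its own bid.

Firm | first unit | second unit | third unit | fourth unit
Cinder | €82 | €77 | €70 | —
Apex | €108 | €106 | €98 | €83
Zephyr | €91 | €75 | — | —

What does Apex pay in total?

Apex pays €395

Merging the schedules and taking the best 5: 108 (Apex-1), 106 (Apex-2), 98 (Apex-3), 91 (Zephyr-1), 83 (Apex-4)
Next rejected bid: €82 (not a price — pay-as-bid).
Apex's winning unit-bids: 108 + 106 + 98 + 83 = €395.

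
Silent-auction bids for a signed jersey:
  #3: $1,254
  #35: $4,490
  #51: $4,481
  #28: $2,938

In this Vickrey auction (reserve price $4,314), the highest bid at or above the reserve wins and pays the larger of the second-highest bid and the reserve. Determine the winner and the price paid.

#35 pays $4,481

Bids in order: 4,490 (#35) > 4,481 (#51) > 2,938 (#28) > 1,254 (#3)
#35 has the top bid at or above the reserve ($4,490).
Second-highest bid $4,481 exceeds the reserve $4,314 → payment $4,481.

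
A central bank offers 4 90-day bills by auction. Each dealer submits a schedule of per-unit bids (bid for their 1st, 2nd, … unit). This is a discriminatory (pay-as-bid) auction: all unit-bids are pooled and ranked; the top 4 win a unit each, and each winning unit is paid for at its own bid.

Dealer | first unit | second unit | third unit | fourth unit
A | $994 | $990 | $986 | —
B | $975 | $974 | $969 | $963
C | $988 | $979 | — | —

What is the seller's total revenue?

Total revenue: $3,958

Merging the schedules and taking the best 4: 994 (A-1), 990 (A-2), 988 (C-1), 986 (A-3)
Next rejected bid: $979 (not a price — pay-as-bid).
Each winning unit pays its own bid.
Revenue = 994 + 990 + 988 + 986 = $3,958.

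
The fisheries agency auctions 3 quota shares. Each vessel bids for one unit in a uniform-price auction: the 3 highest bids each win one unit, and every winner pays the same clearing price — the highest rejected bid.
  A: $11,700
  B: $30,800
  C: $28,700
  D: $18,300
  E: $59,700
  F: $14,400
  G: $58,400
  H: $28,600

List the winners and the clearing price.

Sorting: 59,700 (E), 58,400 (G), 30,800 (B), 28,700 (C), 28,600 (H), …
Winners (3 units): E, G, B.
First losing bid is C's $28,700, which sets the uniform price.

E, G, B; each pays $28,700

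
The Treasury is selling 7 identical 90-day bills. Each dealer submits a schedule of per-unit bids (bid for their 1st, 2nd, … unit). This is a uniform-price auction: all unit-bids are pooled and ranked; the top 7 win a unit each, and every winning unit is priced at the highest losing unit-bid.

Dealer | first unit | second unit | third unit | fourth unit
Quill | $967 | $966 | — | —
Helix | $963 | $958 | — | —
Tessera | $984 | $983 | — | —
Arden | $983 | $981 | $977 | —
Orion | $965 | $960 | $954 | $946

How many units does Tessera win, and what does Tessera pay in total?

Tessera: 2 units, pays $1,930

Merging the schedules and taking the best 7: 984 (Tessera-1), 983 (Tessera-2), 983 (Arden-1), 981 (Arden-2), 977 (Arden-3), 967 (Quill-1), 966 (Quill-2)
Highest rejected unit-bid = $965.
Tessera wins 2 unit(s) at $965 each.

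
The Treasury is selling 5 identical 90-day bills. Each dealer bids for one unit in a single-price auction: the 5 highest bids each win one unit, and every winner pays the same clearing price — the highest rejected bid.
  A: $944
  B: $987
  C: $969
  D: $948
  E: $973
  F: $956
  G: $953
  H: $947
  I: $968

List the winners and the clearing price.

B, E, C, I, F; each pays $953

Sorting: 987 (B), 973 (E), 969 (C), 968 (I), 956 (F), 953 (G), 948 (D), …
The 5 highest are B, E, C, I, F.
Highest unsuccessful bid: $953 → clearing price.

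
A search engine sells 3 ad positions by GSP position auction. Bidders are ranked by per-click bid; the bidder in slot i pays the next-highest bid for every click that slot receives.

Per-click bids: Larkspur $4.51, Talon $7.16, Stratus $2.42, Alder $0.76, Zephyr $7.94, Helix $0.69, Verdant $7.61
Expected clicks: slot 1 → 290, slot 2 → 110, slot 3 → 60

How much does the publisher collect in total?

Ranked by bid: $7.94 (Zephyr) > $7.61 (Verdant) > $7.16 (Talon) > $4.51 (Larkspur) > …
Slot 1: Zephyr pays $7.61 × 290 = $2206.90
Slot 2: Verdant pays $7.16 × 110 = $787.60
Slot 3: Talon pays $4.51 × 60 = $270.60
Total = $3265.10

Total revenue: $3265.10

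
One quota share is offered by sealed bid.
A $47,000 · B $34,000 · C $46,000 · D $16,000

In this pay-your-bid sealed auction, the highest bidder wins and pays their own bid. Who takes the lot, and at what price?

Pay-your-bid sealed auction: the highest bidder wins and pays their own bid.
Sorting bids: 47,000 (A) > 46,000 (C) > 34,000 (B) > 16,000 (D)
A is highest → pays own bid, $47,000.

A pays $47,000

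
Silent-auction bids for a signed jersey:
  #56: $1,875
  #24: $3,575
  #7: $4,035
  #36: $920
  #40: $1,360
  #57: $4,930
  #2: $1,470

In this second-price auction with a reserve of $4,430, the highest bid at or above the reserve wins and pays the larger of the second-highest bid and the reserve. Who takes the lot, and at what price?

Sorting bids: 4,930 (#57) > 4,035 (#7) > 3,575 (#24) > 1,875 (#56) > 1,470 (#2) > 1,360 (#40) > …
#57 has the top bid at or above the reserve ($4,930).
max(second-highest $4,035, reserve $4,430) = $4,430.

#57 pays $4,430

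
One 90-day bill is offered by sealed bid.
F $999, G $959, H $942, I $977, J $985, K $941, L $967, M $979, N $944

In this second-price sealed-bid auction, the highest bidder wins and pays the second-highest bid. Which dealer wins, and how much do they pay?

Sorting bids: 999 (F) > 985 (J) > 979 (M) > 977 (I) > 967 (L) > 959 (G) > …
Second-price: F pays J's bid of $985.

F pays $985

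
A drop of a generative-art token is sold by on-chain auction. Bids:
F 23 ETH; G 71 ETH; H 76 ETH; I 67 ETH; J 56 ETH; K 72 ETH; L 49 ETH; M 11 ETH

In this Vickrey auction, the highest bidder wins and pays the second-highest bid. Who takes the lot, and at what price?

H pays 72 ETH

Bids ranked: 76 (H) > 72 (K) > 71 (G) > 67 (I) > 56 (J) > 49 (L) > …
Second-price: H pays K's bid of 72 ETH.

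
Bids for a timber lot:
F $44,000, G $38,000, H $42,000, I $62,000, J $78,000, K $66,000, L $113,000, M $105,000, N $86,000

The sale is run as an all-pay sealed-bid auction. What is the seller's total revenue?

Rule: the highest bidder wins the item, but every bidder pays their own bid.
Sorting bids: 113,000 (L) > 105,000 (M) > 86,000 (N) > 78,000 (J) > 66,000 (K) > 62,000 (I) > …
Every bidder forfeits their bid regardless of winning.
Revenue = 44,000 + 38,000 + 42,000 + 62,000 + 78,000 + 66,000 + 113,000 + 105,000 + 86,000 = $634,000.

Total revenue: $634,000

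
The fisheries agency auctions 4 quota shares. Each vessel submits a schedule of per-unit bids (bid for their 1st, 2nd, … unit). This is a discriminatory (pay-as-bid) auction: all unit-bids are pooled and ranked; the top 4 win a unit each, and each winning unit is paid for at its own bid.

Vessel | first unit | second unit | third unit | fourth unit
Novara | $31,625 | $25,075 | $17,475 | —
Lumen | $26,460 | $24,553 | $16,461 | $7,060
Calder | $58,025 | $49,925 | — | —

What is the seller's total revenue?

Total revenue: $166,035

Merging the schedules and taking the best 4: 58,025 (Calder-1), 49,925 (Calder-2), 31,625 (Novara-1), 26,460 (Lumen-1)
Next rejected bid: $25,075 (not a price — pay-as-bid).
Each winning unit pays its own bid.
Revenue = 58,025 + 49,925 + 31,625 + 26,460 = $166,035.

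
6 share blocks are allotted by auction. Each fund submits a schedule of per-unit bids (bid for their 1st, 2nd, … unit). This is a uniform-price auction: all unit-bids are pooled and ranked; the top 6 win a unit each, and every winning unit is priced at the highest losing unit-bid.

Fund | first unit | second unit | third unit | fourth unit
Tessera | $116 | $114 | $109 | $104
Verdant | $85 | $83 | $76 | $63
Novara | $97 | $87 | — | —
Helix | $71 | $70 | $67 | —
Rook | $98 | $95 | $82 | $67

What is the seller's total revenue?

All unit-bids, highest first — top 6: 116 (Tessera-1), 114 (Tessera-2), 109 (Tessera-3), 104 (Tessera-4), 98 (Rook-1), 97 (Novara-1)
Highest rejected unit-bid = $95.
Allocation: Novara 1, Rook 1, Tessera 4. Every unit priced at $95.
Revenue = 6 × 95 = $570.

Total revenue: $570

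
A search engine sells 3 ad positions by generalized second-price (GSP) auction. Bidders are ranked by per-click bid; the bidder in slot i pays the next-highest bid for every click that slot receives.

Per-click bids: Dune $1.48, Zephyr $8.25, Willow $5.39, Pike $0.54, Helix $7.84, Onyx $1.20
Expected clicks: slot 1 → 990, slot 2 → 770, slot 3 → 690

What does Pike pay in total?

Pike pays $0.00

Sorting advertisers: $8.25 (Zephyr) > $7.84 (Helix) > $5.39 (Willow) > $1.48 (Dune) > …
Pike ranks below slot 3 → no slot, pays nothing.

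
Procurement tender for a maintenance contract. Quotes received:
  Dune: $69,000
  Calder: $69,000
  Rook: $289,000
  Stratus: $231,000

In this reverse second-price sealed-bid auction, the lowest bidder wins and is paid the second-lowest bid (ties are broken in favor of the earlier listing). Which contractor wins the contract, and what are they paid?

Rule: the lowest bidder wins and is paid the second-lowest bid.
Sorting bids: 69,000 (Dune) < 69,000 (Calder) < 231,000 (Stratus) < 289,000 (Rook)
Dune and Calder tie at $69,000; tie-break gives it to Dune.
Second-price: Dune is paid Calder's bid of $69,000.

Dune is paid $69,000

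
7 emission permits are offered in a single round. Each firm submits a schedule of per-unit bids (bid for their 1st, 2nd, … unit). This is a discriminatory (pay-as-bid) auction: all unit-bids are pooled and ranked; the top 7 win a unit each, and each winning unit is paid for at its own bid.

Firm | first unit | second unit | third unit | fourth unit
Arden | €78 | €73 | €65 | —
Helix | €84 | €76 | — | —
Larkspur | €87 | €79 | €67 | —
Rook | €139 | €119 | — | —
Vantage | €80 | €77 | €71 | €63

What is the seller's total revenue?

Total revenue: €666

Pooled unit-bids ranked (top 7): 139 (Rook-1), 119 (Rook-2), 87 (Larkspur-1), 84 (Helix-1), 80 (Vantage-1), 79 (Larkspur-2), 78 (Arden-1)
Next rejected bid: €77 (not a price — pay-as-bid).
Each winning unit pays its own bid.
Revenue = 139 + 119 + 87 + 84 + 80 + 79 + 78 = €666.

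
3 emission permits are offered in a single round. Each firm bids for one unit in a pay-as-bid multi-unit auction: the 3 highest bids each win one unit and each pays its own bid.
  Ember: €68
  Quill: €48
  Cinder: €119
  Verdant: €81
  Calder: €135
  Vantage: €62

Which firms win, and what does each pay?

Ordering the bids: 135 (Calder), 119 (Cinder), 81 (Verdant), 68 (Ember), 62 (Vantage), …
Top 3: Calder, Cinder, Verdant.
Each winner pays its own bid: Calder €135, Cinder €119, Verdant €81.

Calder €135, Cinder €119, Verdant €81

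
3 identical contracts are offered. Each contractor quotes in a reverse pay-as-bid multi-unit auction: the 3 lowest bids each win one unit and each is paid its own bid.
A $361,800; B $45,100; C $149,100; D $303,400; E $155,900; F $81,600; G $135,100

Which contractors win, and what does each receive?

Ordering the bids: 45,100 (B), 81,600 (F), 135,100 (G), 149,100 (C), 155,900 (E), …
Winners (3 units): B, F, G.
Each winner is paid its own bid: B $45,100, F $81,600, G $135,100.

B $45,100, F $81,600, G $135,100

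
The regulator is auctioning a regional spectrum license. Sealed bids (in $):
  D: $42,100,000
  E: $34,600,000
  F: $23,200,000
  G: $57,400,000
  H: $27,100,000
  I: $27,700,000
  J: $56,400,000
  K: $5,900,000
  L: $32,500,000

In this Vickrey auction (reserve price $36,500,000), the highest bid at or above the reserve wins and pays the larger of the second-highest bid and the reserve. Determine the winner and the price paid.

Rule: the highest bid at or above the reserve wins and pays the larger of the second-highest bid and the reserve.
Bids ranked: 57,400,000 (G) > 56,400,000 (J) > 42,100,000 (D) > 34,600,000 (E) > 32,500,000 (L) > 27,700,000 (I) > …
Highest eligible bid: G at $57,400,000.
max(second-highest $56,400,000, reserve $36,500,000) = $56,400,000; the reserve does not bind.

G pays $56,400,000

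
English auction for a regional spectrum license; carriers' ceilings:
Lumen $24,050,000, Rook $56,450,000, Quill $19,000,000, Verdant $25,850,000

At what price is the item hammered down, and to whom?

Sorting limits: 56,450,000 (Rook) > 25,850,000 (Verdant) > 24,050,000 (Lumen) > 19,000,000 (Quill)
Verdant is the last rival to drop out, at $25,850,000; Rook remains and wins at that price.

Rook wins at $25,850,000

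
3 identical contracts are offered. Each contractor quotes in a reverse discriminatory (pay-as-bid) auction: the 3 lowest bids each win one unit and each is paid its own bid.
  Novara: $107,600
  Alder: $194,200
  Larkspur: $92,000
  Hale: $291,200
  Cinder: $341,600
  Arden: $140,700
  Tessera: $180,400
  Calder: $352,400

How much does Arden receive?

Ordering the bids: 92,000 (Larkspur), 107,600 (Novara), 140,700 (Arden), 180,400 (Tessera), 194,200 (Alder), …
The 3 lowest are Larkspur, Novara, Arden.
Arden wins → own bid $140,700.

Arden is paid $140,700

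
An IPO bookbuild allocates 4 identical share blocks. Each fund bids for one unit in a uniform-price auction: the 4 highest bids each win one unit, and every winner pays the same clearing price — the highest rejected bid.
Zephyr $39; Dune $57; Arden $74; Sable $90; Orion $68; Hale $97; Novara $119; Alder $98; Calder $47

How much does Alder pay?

Alder pays $74

Ordering the bids: 119 (Novara), 98 (Alder), 97 (Hale), 90 (Sable), 74 (Arden), 68 (Orion), …
Top 4: Novara, Alder, Hale, Sable.
Clearing price = highest rejected bid = $74.
Alder wins → pays $74.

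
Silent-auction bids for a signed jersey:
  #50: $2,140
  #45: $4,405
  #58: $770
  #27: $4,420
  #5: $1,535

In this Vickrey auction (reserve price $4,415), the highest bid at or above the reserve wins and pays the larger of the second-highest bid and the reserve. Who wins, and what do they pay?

#27 pays $4,415

Sorting bids: 4,420 (#27) > 4,405 (#45) > 2,140 (#50) > 1,535 (#5) > 770 (#58)
#27 has the top bid at or above the reserve ($4,420).
max(second-highest $4,405, reserve $4,415) = $4,415.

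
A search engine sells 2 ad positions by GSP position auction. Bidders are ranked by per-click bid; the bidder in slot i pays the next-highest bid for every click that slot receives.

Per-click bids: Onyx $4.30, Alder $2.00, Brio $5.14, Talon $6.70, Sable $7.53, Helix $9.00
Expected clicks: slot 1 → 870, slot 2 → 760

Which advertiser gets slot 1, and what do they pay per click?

Helix; $7.53 per click

Ranked by bid: $9.00 (Helix) > $7.53 (Sable) > $6.70 (Talon) > …
Slot 1 goes to the first-ranked bidder, Helix, who pays the next bid down: $7.53/click.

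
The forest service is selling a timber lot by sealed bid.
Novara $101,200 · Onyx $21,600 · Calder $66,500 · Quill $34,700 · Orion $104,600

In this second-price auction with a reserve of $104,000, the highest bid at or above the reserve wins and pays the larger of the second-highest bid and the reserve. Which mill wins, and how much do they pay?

Orion pays $104,000

Bids in order: 104,600 (Orion) > 101,200 (Novara) > 66,500 (Calder) > 34,700 (Quill) > 21,600 (Onyx)
Orion has the top bid at or above the reserve ($104,600).
max(second-highest $101,200, reserve $104,000) = $104,000.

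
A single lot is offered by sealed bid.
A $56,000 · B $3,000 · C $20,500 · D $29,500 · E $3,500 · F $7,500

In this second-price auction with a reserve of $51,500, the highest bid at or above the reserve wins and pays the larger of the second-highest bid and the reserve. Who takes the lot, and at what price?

Rule: the highest bid at or above the reserve wins and pays the larger of the second-highest bid and the reserve.
Sorting bids: 56,000 (A) > 29,500 (D) > 20,500 (C) > 7,500 (F) > 3,500 (E) > 3,000 (B)
A has the top bid at or above the reserve ($56,000).
max(second-highest $29,500, reserve $51,500) = $51,500.

A pays $51,500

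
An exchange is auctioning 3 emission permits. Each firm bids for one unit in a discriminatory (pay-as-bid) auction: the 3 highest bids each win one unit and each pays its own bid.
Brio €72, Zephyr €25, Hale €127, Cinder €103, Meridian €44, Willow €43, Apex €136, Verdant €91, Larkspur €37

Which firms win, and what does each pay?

Bids ranked high→low: 136 (Apex), 127 (Hale), 103 (Cinder), 91 (Verdant), 72 (Brio), …
The 3 highest are Apex, Hale, Cinder.
Each winner pays its own bid: Apex €136, Hale €127, Cinder €103.

Apex €136, Hale €127, Cinder €103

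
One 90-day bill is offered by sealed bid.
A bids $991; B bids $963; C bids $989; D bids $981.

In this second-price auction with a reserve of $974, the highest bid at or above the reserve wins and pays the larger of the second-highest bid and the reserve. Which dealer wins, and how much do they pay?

Rule: the highest bid at or above the reserve wins and pays the larger of the second-highest bid and the reserve.
Bids in order: 991 (A) > 989 (C) > 981 (D) > 963 (B)
A has the top bid at or above the reserve ($991).
Second-highest bid $989 exceeds the reserve $974 → payment $989.

A pays $989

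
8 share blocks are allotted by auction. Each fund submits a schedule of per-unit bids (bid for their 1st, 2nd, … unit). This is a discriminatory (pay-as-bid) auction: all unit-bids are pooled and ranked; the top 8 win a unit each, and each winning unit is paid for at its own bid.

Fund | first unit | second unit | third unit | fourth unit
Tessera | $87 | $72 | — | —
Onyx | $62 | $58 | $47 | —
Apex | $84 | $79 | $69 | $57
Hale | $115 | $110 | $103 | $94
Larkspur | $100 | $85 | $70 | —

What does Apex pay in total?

Apex pays $84

Pooled unit-bids ranked (top 8): 115 (Hale-1), 110 (Hale-2), 103 (Hale-3), 100 (Larkspur-1), 94 (Hale-4), 87 (Tessera-1), 85 (Larkspur-2), 84 (Apex-1)
Next rejected bid: $79 (not a price — pay-as-bid).
Apex's winning unit-bids: 84 = $84.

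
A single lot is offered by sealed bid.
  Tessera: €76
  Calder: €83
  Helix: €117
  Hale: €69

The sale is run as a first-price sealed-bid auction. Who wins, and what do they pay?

Sorting bids: 117 (Helix) > 83 (Calder) > 76 (Tessera) > 69 (Hale)
Helix has the highest bid and pays exactly that: €117.

Helix pays €117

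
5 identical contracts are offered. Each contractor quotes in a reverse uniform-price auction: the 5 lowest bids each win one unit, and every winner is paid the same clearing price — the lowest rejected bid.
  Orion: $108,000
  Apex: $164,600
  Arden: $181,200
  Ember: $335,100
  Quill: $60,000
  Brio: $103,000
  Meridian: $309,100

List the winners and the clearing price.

Quill, Brio, Orion, Apex, Arden; each is paid $309,100

Sorting: 60,000 (Quill), 103,000 (Brio), 108,000 (Orion), 164,600 (Apex), 181,200 (Arden), 309,100 (Meridian), 335,100 (Ember)
Winners (5 units): Quill, Brio, Orion, Apex, Arden.
Lowest unsuccessful bid: $309,100 → clearing price.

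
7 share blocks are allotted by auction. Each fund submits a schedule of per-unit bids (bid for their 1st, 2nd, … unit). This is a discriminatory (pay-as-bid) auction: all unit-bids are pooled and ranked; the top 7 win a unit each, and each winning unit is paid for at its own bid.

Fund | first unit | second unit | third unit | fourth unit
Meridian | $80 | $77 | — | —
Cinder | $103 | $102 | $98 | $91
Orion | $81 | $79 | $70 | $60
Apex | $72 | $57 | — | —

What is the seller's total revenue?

Pooled unit-bids ranked (top 7): 103 (Cinder-1), 102 (Cinder-2), 98 (Cinder-3), 91 (Cinder-4), 81 (Orion-1), 80 (Meridian-1), 79 (Orion-2)
Next rejected bid: $77 (not a price — pay-as-bid).
Each winning unit pays its own bid.
Revenue = 103 + 102 + 98 + 91 + 81 + 80 + 79 = $634.

Total revenue: $634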